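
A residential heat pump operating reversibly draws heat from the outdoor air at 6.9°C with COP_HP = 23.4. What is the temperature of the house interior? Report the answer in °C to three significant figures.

19.4 °C

COP_HP = T_H/(T_H − T_C) rearranges to T_H = COP·T_C/(COP − 1).
With T_C = 280.05 K, T_H = 23.4 × 280.05/22.40 = 292.55 K.
Converting, 292.55 K = 19.40°C.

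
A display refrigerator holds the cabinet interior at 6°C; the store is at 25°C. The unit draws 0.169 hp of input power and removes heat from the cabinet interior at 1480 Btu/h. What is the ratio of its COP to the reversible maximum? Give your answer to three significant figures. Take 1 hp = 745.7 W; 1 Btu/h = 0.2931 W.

0.234

Converting, Q̇_C = 1480 Btu/h = 0.5817 hp, so COP_actual = Q̇_C/Ẇ = 0.5817/0.1690 = 3.442.
In absolute terms T_C = 279.15 K and T_H = 298.15 K, so ΔT = 19.00 K.
COP_Carnot = T_C/ΔT = 279.15/19.00 = 14.69.
η_II = COP_actual/COP_Carnot = 3.442/14.69 = 0.2343.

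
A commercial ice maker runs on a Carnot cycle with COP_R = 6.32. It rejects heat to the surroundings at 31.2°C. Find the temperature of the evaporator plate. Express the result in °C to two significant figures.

-10 °C

For a Carnot refrigerator COP_R = T_C/(T_H − T_C), so T_C = COP·T_H/(1 + COP).
With T_H = 304.35 K, T_C = 6.32 × 304.35/7.320 = 262.77 K.
Converting, 262.77 K = -10.38°C.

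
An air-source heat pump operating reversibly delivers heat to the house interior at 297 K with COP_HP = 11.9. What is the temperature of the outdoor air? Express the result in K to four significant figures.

COP_HP = T_H/(T_H − T_C) gives T_H − T_C = T_H/COP.
With T_H = 297.00 K, T_C = 297.00 × (1 − 1/11.9) = 272.04 K.

272.0 K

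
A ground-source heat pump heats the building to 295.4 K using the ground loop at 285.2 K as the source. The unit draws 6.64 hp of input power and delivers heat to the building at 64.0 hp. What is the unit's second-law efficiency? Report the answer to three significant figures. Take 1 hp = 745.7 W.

0.333

COP_actual = Q̇_H/Ẇ = 64.00/6.640 = 9.639.
The reservoir spacing is ΔT = 295.4 − 285.2 = 10.20 K.
COP_Carnot = T_H/ΔT = 295.40/10.20 = 28.96.
η_II = COP_actual/COP_Carnot = 9.639/28.96 = 0.3328.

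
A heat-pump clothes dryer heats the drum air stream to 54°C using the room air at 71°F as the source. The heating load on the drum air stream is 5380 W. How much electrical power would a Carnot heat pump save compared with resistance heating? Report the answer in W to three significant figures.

In absolute terms T_C = 294.82 K and T_H = 327.15 K, so ΔT = 32.33 K.
COP_Carnot = T_H/ΔT = 327.15/32.33 = 10.12.
Resistance heating needs Ẇ_res = Q̇_H = 5380 W; the reversible heat pump needs only Ẇ_hp = Q̇_H/COP = 531.7 W.
Saving = 5380 − 531.7 = 4848 W.

4850 W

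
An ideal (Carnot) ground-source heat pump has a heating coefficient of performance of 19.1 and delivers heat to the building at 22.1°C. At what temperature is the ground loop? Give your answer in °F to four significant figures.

COP_HP = T_H/(T_H − T_C) gives T_H − T_C = T_H/COP.
With T_H = 295.25 K, T_C = 295.25 × (1 − 1/19.1) = 279.79 K.
Converting, 279.79 K = 43.96°F.

43.96 °F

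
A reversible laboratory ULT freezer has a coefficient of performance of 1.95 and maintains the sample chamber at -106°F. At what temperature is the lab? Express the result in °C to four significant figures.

COP_R = T_C/(T_H − T_C) gives T_H − T_C = T_C/COP.
With T_C = 196.48 K, T_H = 196.48 × (1 + 1/1.95) = 297.24 K.
Converting, 297.24 K = 24.09°C.

24.09 °C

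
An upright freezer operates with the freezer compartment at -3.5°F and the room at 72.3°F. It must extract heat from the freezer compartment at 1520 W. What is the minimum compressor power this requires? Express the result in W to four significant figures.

In absolute terms T_C = 253.43 K and T_H = 295.54 K, so ΔT = 42.11 K.
COP_Carnot = T_C/ΔT = 253.43/42.11 = 6.018.
Ẇ_min = Q̇/COP_Carnot = 1520/6.018 = 252.6 W.

252.6 W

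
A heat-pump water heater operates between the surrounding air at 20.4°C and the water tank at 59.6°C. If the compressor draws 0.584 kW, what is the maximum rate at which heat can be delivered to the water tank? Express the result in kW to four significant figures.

4.957 kW

In absolute terms T_C = 293.55 K and T_H = 332.75 K, so ΔT = 39.20 K.
COP_Carnot = T_H/ΔT = 332.75/39.20 = 8.489.
Q̇_max = COP_Carnot × Ẇ = 8.489 × 0.5840 kW = 4.957 kW.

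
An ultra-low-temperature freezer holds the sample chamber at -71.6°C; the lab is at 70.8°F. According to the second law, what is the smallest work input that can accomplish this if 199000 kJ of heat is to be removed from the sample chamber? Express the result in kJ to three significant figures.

In absolute terms T_C = 201.55 K and T_H = 294.71 K, so ΔT = 93.16 K.
The reversible limit is COP_R = T_C/ΔT = 2.164, so W_min = Q_C/COP = Q_C·ΔT/T_C.
W_min = 199000 × 93.16/201.55 = 91980 kJ.

92000 kJ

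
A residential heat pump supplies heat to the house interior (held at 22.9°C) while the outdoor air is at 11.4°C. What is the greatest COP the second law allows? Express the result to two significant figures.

In absolute terms T_C = 284.55 K and T_H = 296.05 K, so ΔT = 11.50 K.
For a reversible cycle, COP_Carnot = T_H/ΔT = 296.05/11.50 = 25.74.

26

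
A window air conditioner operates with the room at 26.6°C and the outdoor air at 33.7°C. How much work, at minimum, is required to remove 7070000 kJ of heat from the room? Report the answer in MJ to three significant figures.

In absolute terms T_C = 299.75 K and T_H = 306.85 K, so ΔT = 7.100 K.
The reversible limit is COP_R = T_C/ΔT = 42.22, so W_min = Q_C/COP = Q_C·ΔT/T_C.
W_min = 7070000 × 7.100/299.75 = 167500 kJ = 167.5 MJ.

167 MJ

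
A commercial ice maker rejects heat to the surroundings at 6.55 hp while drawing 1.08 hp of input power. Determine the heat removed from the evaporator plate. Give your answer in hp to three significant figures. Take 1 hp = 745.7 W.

For a cyclic device the first law requires Q̇_H = Q̇_C + Ẇ.
Q̇_C = Q̇_H − Ẇ = 5.470 hp.

5.47 hp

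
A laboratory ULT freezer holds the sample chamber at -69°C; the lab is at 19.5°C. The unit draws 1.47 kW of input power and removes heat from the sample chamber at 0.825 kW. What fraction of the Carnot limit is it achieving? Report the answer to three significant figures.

0.243

COP_actual = Q̇_C/Ẇ = 0.8250/1.470 = 0.5612.
In absolute terms T_C = 204.15 K and T_H = 292.65 K, so ΔT = 88.50 K.
COP_Carnot = T_C/ΔT = 204.15/88.50 = 2.307.
η_II = COP_actual/COP_Carnot = 0.5612/2.307 = 0.2433.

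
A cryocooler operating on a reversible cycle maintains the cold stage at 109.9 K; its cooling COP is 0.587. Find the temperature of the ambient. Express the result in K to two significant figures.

300 K

COP_R = T_C/(T_H − T_C) gives T_H − T_C = T_C/COP.
With T_C = 109.90 K, T_H = 109.90 × (1 + 1/0.587) = 297.12 K.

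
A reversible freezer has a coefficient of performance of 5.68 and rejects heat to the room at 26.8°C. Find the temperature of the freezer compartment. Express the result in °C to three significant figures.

-18.1 °C

For a Carnot refrigerator COP_R = T_C/(T_H − T_C), so T_C = COP·T_H/(1 + COP).
With T_H = 299.95 K, T_C = 5.68 × 299.95/6.680 = 255.05 K.
Converting, 255.05 K = -18.10°C.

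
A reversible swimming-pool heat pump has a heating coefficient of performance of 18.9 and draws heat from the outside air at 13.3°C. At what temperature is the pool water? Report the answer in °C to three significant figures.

29.3 °C

COP_HP = T_H/(T_H − T_C) rearranges to T_H = COP·T_C/(COP − 1).
With T_C = 286.45 K, T_H = 18.9 × 286.45/17.90 = 302.45 K.
Converting, 302.45 K = 29.30°C.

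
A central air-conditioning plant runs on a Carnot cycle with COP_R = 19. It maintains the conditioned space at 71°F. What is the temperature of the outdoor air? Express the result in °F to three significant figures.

98.9 °F

COP_R = T_C/(T_H − T_C) gives T_H − T_C = T_C/COP.
With T_C = 294.82 K, T_H = 294.82 × (1 + 1/19) = 310.33 K.
Converting, 310.33 K = 98.93°F.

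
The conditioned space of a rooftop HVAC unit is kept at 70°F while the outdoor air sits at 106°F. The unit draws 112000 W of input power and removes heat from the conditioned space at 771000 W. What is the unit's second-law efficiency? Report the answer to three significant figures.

COP_actual = Q̇_C/Ẇ = 771000/112000 = 6.884.
In absolute terms T_C = 294.26 K and T_H = 314.26 K, so ΔT = 20.00 K.
COP_Carnot = T_C/ΔT = 294.26/20.00 = 14.71.
η_II = COP_actual/COP_Carnot = 6.884/14.71 = 0.4679.

0.468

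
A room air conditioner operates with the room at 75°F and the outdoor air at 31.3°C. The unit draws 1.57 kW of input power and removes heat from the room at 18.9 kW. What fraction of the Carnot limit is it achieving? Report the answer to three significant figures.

0.300

COP_actual = Q̇_C/Ẇ = 18.90/1.570 = 12.04.
In absolute terms T_C = 297.04 K and T_H = 304.45 K, so ΔT = 7.411 K.
COP_Carnot = T_C/ΔT = 297.04/7.411 = 40.08.
η_II = COP_actual/COP_Carnot = 12.04/40.08 = 0.3004.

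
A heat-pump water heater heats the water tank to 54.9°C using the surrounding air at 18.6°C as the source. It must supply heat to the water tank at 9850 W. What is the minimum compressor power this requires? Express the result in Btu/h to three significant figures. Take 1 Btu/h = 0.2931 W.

3720 Btu/h

In absolute terms T_C = 291.75 K and T_H = 328.05 K, so ΔT = 36.30 K.
COP_Carnot = T_H/ΔT = 328.05/36.30 = 9.037.
Ẇ_min = Q̇/COP_Carnot = 9850/9.037 = 1090 W = 3719 Btu/h.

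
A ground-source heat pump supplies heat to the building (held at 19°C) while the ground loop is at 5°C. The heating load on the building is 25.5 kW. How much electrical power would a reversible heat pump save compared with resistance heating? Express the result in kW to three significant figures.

In absolute terms T_C = 278.15 K and T_H = 292.15 K, so ΔT = 14.00 K.
COP_Carnot = T_H/ΔT = 292.15/14.00 = 20.87.
Resistance heating needs Ẇ_res = Q̇_H = 25.50 kW; the reversible heat pump needs only Ẇ_hp = Q̇_H/COP = 1.222 kW.
Saving = 25.50 − 1.222 = 24.28 kW.

24.3 kW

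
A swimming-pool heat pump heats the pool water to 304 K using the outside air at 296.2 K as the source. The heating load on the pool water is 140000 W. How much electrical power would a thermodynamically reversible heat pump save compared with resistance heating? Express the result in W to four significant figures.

The reservoir spacing is ΔT = 304 − 296.2 = 7.800 K.
COP_Carnot = T_H/ΔT = 304.00/7.800 = 38.97.
Resistance heating needs Ẇ_res = Q̇_H = 140000 W; the reversible heat pump needs only Ẇ_hp = Q̇_H/COP = 3592 W.
Saving = 140000 − 3592 = 136400 W.

136400 W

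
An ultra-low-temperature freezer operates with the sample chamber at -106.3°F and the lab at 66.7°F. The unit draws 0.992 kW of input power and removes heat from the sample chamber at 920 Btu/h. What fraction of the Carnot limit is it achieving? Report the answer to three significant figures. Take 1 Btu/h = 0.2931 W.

Converting, Q̇_C = 920.0 Btu/h = 0.2697 kW, so COP_actual = Q̇_C/Ẇ = 0.2697/0.9920 = 0.2718.
In absolute terms T_C = 196.32 K and T_H = 292.43 K, so ΔT = 96.11 K.
COP_Carnot = T_C/ΔT = 196.32/96.11 = 2.043.
η_II = COP_actual/COP_Carnot = 0.2718/2.043 = 0.1331.

0.133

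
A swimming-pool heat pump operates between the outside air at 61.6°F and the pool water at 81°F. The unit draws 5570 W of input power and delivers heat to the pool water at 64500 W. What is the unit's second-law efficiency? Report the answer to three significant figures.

COP_actual = Q̇_H/Ẇ = 64500/5570 = 11.58.
In absolute terms T_C = 289.59 K and T_H = 300.37 K, so ΔT = 10.78 K.
COP_Carnot = T_H/ΔT = 300.37/10.78 = 27.87.
η_II = COP_actual/COP_Carnot = 11.58/27.87 = 0.4155.

0.416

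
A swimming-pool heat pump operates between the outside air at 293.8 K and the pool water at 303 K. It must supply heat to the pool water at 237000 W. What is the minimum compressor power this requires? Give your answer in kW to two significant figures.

7.2 kW

The reservoir spacing is ΔT = 303 − 293.8 = 9.200 K.
COP_Carnot = T_H/ΔT = 303.00/9.200 = 32.93.
Ẇ_min = Q̇/COP_Carnot = 237000/32.93 = 7196 W = 7.196 kW.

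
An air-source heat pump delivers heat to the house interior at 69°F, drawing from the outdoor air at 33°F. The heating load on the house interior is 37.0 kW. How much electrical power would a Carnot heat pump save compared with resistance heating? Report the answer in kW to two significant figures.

34 kW

In absolute terms T_C = 273.71 K and T_H = 293.71 K, so ΔT = 20.00 K.
COP_Carnot = T_H/ΔT = 293.71/20.00 = 14.69.
Resistance heating needs Ẇ_res = Q̇_H = 37.00 kW; the reversible heat pump needs only Ẇ_hp = Q̇_H/COP = 2.520 kW.
Saving = 37.00 − 2.520 = 34.48 kW.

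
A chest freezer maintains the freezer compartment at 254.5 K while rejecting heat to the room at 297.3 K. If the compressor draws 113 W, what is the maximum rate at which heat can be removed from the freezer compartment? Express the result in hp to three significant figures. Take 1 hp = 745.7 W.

The reservoir spacing is ΔT = 297.3 − 254.5 = 42.80 K.
COP_Carnot = T_C/ΔT = 254.50/42.80 = 5.946.
Q̇_max = COP_Carnot × Ẇ = 5.946 × 113.0 W = 671.9 W = 0.9011 hp.

0.901 hp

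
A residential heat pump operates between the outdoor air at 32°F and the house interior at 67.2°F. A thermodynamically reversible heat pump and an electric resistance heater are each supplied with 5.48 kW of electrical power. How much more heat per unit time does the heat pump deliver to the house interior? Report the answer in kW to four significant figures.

76.54 kW

In absolute terms T_C = 273.15 K and T_H = 292.71 K, so ΔT = 19.56 K.
COP_Carnot = T_H/ΔT = 292.71/19.56 = 14.97.
The heat pump delivers Q̇_H = COP × Ẇ = 82.02 kW; the resistance heater delivers Ẇ = 5.480 kW.
Extra = (COP − 1)·Ẇ = 76.54 kW.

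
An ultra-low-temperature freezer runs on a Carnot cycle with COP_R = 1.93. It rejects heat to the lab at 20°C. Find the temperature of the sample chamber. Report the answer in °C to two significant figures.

-80 °C

For a Carnot refrigerator COP_R = T_C/(T_H − T_C), so T_C = COP·T_H/(1 + COP).
With T_H = 293.15 K, T_C = 1.93 × 293.15/2.930 = 193.10 K.
Converting, 193.10 K = -80.05°C.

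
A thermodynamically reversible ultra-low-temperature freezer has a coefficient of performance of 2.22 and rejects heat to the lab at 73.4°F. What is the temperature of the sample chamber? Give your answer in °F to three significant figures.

For a Carnot refrigerator COP_R = T_C/(T_H − T_C), so T_C = COP·T_H/(1 + COP).
With T_H = 296.15 K, T_C = 2.22 × 296.15/3.220 = 204.18 K.
Converting, 204.18 K = -92.15°F.

-92.1 °F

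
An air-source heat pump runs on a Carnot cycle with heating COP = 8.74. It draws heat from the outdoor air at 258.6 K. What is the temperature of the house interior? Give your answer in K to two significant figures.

290 K

COP_HP = T_H/(T_H − T_C) rearranges to T_H = COP·T_C/(COP − 1).
With T_C = 258.60 K, T_H = 8.74 × 258.60/7.740 = 292.01 K.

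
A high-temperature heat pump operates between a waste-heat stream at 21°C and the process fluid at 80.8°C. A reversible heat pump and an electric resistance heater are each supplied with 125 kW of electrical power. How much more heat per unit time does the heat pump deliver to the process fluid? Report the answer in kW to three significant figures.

In absolute terms T_C = 294.15 K and T_H = 353.95 K, so ΔT = 59.80 K.
COP_Carnot = T_H/ΔT = 353.95/59.80 = 5.919.
The heat pump delivers Q̇_H = COP × Ẇ = 739.9 kW; the resistance heater delivers Ẇ = 125.0 kW.
Extra = (COP − 1)·Ẇ = 614.9 kW.

615 kW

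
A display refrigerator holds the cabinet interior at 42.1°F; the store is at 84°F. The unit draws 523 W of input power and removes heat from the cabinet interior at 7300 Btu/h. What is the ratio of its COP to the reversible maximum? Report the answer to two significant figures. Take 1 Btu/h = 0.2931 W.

0.34

Converting, Q̇_C = 7300 Btu/h = 2140 W, so COP_actual = Q̇_C/Ẇ = 2140/523.0 = 4.091.
In absolute terms T_C = 278.76 K and T_H = 302.04 K, so ΔT = 23.28 K.
COP_Carnot = T_C/ΔT = 278.76/23.28 = 11.98.
η_II = COP_actual/COP_Carnot = 4.091/11.98 = 0.3416.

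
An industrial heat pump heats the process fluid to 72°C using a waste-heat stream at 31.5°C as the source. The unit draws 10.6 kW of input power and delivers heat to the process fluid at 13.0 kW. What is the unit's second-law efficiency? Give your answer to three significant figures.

0.144

COP_actual = Q̇_H/Ẇ = 13.00/10.60 = 1.226.
In absolute terms T_C = 304.65 K and T_H = 345.15 K, so ΔT = 40.50 K.
COP_Carnot = T_H/ΔT = 345.15/40.50 = 8.522.
η_II = COP_actual/COP_Carnot = 1.226/8.522 = 0.1439.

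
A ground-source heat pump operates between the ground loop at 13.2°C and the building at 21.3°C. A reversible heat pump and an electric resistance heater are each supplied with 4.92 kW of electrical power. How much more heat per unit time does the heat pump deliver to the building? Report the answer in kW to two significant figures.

170 kW

In absolute terms T_C = 286.35 K and T_H = 294.45 K, so ΔT = 8.100 K.
COP_Carnot = T_H/ΔT = 294.45/8.100 = 36.35.
The heat pump delivers Q̇_H = COP × Ẇ = 178.9 kW; the resistance heater delivers Ẇ = 4.920 kW.
Extra = (COP − 1)·Ẇ = 173.9 kW.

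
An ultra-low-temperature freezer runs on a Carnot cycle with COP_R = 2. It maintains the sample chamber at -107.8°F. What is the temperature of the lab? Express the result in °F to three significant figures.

68.1 °F

COP_R = T_C/(T_H − T_C) gives T_H − T_C = T_C/COP.
With T_C = 195.48 K, T_H = 195.48 × (1 + 1/2) = 293.22 K.
Converting, 293.22 K = 68.13°F.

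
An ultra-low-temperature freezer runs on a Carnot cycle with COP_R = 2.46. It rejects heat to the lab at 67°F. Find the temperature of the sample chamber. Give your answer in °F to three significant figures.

For a Carnot refrigerator COP_R = T_C/(T_H − T_C), so T_C = COP·T_H/(1 + COP).
With T_H = 292.59 K, T_C = 2.46 × 292.59/3.460 = 208.03 K.
Converting, 208.03 K = -85.22°F.

-85.2 °F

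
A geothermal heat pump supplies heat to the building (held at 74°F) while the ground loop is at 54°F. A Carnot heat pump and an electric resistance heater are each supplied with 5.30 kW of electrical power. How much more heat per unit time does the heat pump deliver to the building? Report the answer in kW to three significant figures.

In absolute terms T_C = 285.37 K and T_H = 296.48 K, so ΔT = 11.11 K.
COP_Carnot = T_H/ΔT = 296.48/11.11 = 26.68.
The heat pump delivers Q̇_H = COP × Ẇ = 141.4 kW; the resistance heater delivers Ẇ = 5.300 kW.
Extra = (COP − 1)·Ẇ = 136.1 kW.

136 kW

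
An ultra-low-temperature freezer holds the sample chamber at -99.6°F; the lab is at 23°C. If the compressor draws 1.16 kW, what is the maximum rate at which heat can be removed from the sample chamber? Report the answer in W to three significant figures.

In absolute terms T_C = 200.04 K and T_H = 296.15 K, so ΔT = 96.11 K.
COP_Carnot = T_C/ΔT = 200.04/96.11 = 2.081.
Q̇_max = COP_Carnot × Ẇ = 2.081 × 1.160 kW = 2.414 kW = 2414 W.

2410 W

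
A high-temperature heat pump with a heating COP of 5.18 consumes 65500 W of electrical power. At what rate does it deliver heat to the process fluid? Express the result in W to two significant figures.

Q̇_H = COP_HP × Ẇ = 5.18 × 65500 = 339300 W.

340000 W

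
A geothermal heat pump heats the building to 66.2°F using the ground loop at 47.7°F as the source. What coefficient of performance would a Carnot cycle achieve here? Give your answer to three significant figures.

28.4

In absolute terms T_C = 281.87 K and T_H = 292.15 K, so ΔT = 10.28 K.
For a reversible cycle, COP_Carnot = T_H/ΔT = 292.15/10.28 = 28.43.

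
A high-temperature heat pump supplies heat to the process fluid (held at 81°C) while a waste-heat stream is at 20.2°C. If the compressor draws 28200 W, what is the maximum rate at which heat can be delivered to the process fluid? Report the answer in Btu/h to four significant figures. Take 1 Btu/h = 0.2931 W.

560400 Btu/h

In absolute terms T_C = 293.35 K and T_H = 354.15 K, so ΔT = 60.80 K.
COP_Carnot = T_H/ΔT = 354.15/60.80 = 5.825.
Q̇_max = COP_Carnot × Ẇ = 5.825 × 28200 W = 164300 W = 560400 Btu/h.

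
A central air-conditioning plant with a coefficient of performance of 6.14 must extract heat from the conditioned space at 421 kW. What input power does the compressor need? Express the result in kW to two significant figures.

Ẇ = Q̇_C/COP = 421.0/6.14 = 68.57 kW.

69 kW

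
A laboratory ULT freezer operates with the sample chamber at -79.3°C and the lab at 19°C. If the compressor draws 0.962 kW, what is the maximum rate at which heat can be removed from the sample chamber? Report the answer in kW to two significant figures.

1.9 kW

In absolute terms T_C = 193.85 K and T_H = 292.15 K, so ΔT = 98.30 K.
COP_Carnot = T_C/ΔT = 193.85/98.30 = 1.972.
Q̇_max = COP_Carnot × Ẇ = 1.972 × 0.9620 kW = 1.897 kW.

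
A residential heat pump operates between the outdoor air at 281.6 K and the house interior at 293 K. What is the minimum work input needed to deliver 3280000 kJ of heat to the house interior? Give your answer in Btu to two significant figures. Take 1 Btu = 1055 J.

120000 Btu

The reservoir spacing is ΔT = 293 − 281.6 = 11.40 K.
The reversible limit is COP_HP = T_H/ΔT = 25.70, so W_min = Q_H/COP = Q_H·ΔT/T_H.
W_min = 3280000 × 11.40/293.00 = 127600 kJ = 121000 Btu.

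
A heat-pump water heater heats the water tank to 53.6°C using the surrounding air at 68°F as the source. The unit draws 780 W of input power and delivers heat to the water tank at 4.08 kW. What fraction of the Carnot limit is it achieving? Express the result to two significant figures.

Converting, Q̇_H = 4.080 kW = 4080 W, so COP_actual = Q̇_H/Ẇ = 4080/780.0 = 5.231.
In absolute terms T_C = 293.15 K and T_H = 326.75 K, so ΔT = 33.60 K.
COP_Carnot = T_H/ΔT = 326.75/33.60 = 9.725.
η_II = COP_actual/COP_Carnot = 5.231/9.725 = 0.5379.

0.54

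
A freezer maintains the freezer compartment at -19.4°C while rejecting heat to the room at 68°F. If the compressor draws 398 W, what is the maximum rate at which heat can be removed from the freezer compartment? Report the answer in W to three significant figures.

In absolute terms T_C = 253.75 K and T_H = 293.15 K, so ΔT = 39.40 K.
COP_Carnot = T_C/ΔT = 253.75/39.40 = 6.440.
Q̇_max = COP_Carnot × Ẇ = 6.440 × 398.0 W = 2563 W.

2560 W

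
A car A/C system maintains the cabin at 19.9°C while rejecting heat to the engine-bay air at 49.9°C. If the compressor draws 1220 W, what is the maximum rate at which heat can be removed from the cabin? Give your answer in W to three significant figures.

In absolute terms T_C = 293.05 K and T_H = 323.05 K, so ΔT = 30.00 K.
COP_Carnot = T_C/ΔT = 293.05/30.00 = 9.768.
Q̇_max = COP_Carnot × Ẇ = 9.768 × 1220 W = 11920 W.

11900 W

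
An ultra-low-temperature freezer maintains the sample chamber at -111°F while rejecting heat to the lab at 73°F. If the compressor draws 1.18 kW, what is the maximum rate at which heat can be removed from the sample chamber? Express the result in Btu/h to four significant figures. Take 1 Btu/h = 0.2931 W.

7629 Btu/h

In absolute terms T_C = 193.71 K and T_H = 295.93 K, so ΔT = 102.2 K.
COP_Carnot = T_C/ΔT = 193.71/102.2 = 1.895.
Q̇_max = COP_Carnot × Ẇ = 1.895 × 1.180 kW = 2.236 kW = 7629 Btu/h.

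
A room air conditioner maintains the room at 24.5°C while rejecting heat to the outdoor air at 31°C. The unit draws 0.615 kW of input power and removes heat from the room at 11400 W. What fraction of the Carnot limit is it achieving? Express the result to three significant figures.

0.405

Converting, Q̇_C = 11400 W = 11.40 kW, so COP_actual = Q̇_C/Ẇ = 11.40/0.6150 = 18.54.
In absolute terms T_C = 297.65 K and T_H = 304.15 K, so ΔT = 6.500 K.
COP_Carnot = T_C/ΔT = 297.65/6.500 = 45.79.
η_II = COP_actual/COP_Carnot = 18.54/45.79 = 0.4048.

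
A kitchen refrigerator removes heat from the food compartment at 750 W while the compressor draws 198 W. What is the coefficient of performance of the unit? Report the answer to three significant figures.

The first law gives Q̇_H = Q̇_C + Ẇ, so the three rates are Q̇_C = 750.0, Q̇_H = 948.0, Ẇ = 198.0 W.
COP_R = Q̇_C/Ẇ = 750.0/198.0 = 3.788.

3.79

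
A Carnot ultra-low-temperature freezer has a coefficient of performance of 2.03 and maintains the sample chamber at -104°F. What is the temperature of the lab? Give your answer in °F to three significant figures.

71.2 °F

COP_R = T_C/(T_H − T_C) gives T_H − T_C = T_C/COP.
With T_C = 197.59 K, T_H = 197.59 × (1 + 1/2.03) = 294.93 K.
Converting, 294.93 K = 71.21°F.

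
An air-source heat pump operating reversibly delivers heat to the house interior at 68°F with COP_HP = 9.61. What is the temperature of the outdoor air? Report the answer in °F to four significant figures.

COP_HP = T_H/(T_H − T_C) gives T_H − T_C = T_H/COP.
With T_H = 293.15 K, T_C = 293.15 × (1 − 1/9.61) = 262.65 K.
Converting, 262.65 K = 13.09°F.

13.09 °F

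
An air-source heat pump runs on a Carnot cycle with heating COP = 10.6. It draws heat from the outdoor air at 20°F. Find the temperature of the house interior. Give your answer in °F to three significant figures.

70.0 °F

COP_HP = T_H/(T_H − T_C) rearranges to T_H = COP·T_C/(COP − 1).
With T_C = 266.48 K, T_H = 10.6 × 266.48/9.600 = 294.24 K.
Converting, 294.24 K = 69.97°F.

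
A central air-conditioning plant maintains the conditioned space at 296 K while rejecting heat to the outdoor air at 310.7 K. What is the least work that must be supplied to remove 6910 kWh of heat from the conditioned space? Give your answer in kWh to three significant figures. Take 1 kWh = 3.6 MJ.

The reservoir spacing is ΔT = 310.7 − 296 = 14.70 K.
The reversible limit is COP_R = T_C/ΔT = 20.14, so W_min = Q_C/COP = Q_C·ΔT/T_C.
W_min = 6910 × 14.70/296.00 = 343.2 kWh.

343 kWh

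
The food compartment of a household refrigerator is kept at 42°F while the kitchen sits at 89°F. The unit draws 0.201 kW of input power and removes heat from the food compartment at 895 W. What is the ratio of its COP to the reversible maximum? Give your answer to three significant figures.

0.417

Converting, Q̇_C = 895.0 W = 0.8950 kW, so COP_actual = Q̇_C/Ẇ = 0.8950/0.2010 = 4.453.
In absolute terms T_C = 278.71 K and T_H = 304.82 K, so ΔT = 26.11 K.
COP_Carnot = T_C/ΔT = 278.71/26.11 = 10.67.
η_II = COP_actual/COP_Carnot = 4.453/10.67 = 0.4172.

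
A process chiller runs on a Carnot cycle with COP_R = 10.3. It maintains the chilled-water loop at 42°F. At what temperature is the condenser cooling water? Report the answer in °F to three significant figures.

90.7 °F

COP_R = T_C/(T_H − T_C) gives T_H − T_C = T_C/COP.
With T_C = 278.71 K, T_H = 278.71 × (1 + 1/10.3) = 305.76 K.
Converting, 305.76 K = 90.71°F.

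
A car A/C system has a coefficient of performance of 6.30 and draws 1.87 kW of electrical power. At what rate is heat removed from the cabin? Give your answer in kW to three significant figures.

11.8 kW

Q̇_C = COP × Ẇ = 6.30 × 1.870 = 11.78 kW.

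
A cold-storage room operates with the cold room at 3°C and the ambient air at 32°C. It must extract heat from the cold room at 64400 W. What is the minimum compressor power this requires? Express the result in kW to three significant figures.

In absolute terms T_C = 276.15 K and T_H = 305.15 K, so ΔT = 29.00 K.
COP_Carnot = T_C/ΔT = 276.15/29.00 = 9.522.
Ẇ_min = Q̇/COP_Carnot = 64400/9.522 = 6763 W = 6.763 kW.

6.76 kW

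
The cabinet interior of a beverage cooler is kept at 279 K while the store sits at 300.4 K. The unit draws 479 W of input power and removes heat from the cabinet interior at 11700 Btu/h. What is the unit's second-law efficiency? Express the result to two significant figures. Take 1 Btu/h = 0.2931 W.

0.55

Converting, Q̇_C = 11700 Btu/h = 3429 W, so COP_actual = Q̇_C/Ẇ = 3429/479.0 = 7.159.
The reservoir spacing is ΔT = 300.4 − 279 = 21.40 K.
COP_Carnot = T_C/ΔT = 279.00/21.40 = 13.04.
η_II = COP_actual/COP_Carnot = 7.159/13.04 = 0.5491.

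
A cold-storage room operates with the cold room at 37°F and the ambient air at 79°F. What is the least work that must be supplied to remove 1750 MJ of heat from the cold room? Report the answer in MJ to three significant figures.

In absolute terms T_C = 275.93 K and T_H = 299.26 K, so ΔT = 23.33 K.
The reversible limit is COP_R = T_C/ΔT = 11.83, so W_min = Q_C/COP = Q_C·ΔT/T_C.
W_min = 1750 × 23.33/275.93 = 148.0 MJ.

148 MJ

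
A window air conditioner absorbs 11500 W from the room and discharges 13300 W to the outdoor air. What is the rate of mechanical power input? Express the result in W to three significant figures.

1800 W

For a cyclic device the first law requires Q̇_H = Q̇_C + Ẇ.
Ẇ = Q̇_H − Q̇_C = 1800 W.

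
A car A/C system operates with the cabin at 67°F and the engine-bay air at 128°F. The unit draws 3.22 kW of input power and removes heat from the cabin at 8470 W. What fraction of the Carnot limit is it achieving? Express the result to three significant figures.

Converting, Q̇_C = 8470 W = 8.470 kW, so COP_actual = Q̇_C/Ẇ = 8.470/3.220 = 2.630.
In absolute terms T_C = 292.59 K and T_H = 326.48 K, so ΔT = 33.89 K.
COP_Carnot = T_C/ΔT = 292.59/33.89 = 8.634.
η_II = COP_actual/COP_Carnot = 2.630/8.634 = 0.3047.

0.305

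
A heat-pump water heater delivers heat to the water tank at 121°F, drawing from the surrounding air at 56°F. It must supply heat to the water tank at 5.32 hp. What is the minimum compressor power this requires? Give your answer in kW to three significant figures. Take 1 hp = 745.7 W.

In absolute terms T_C = 286.48 K and T_H = 322.59 K, so ΔT = 36.11 K.
COP_Carnot = T_H/ΔT = 322.59/36.11 = 8.933.
Ẇ_min = Q̇/COP_Carnot = 5.320/8.933 = 0.5955 hp = 0.4441 kW.

0.444 kW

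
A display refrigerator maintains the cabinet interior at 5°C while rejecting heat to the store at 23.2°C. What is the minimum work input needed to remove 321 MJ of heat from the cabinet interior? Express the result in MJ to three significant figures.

In absolute terms T_C = 278.15 K and T_H = 296.35 K, so ΔT = 18.20 K.
The reversible limit is COP_R = T_C/ΔT = 15.28, so W_min = Q_C/COP = Q_C·ΔT/T_C.
W_min = 321.0 × 18.20/278.15 = 21.00 MJ.

21.0 MJ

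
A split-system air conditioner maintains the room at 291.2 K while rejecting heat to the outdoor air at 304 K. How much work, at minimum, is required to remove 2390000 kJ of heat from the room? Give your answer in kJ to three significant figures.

105000 kJ

The reservoir spacing is ΔT = 304 − 291.2 = 12.80 K.
The reversible limit is COP_R = T_C/ΔT = 22.75, so W_min = Q_C/COP = Q_C·ΔT/T_C.
W_min = 2390000 × 12.80/291.20 = 105100 kJ.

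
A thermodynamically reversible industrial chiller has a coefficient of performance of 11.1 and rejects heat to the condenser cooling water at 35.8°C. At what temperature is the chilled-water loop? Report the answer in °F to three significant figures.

For a Carnot refrigerator COP_R = T_C/(T_H − T_C), so T_C = COP·T_H/(1 + COP).
With T_H = 308.95 K, T_C = 11.1 × 308.95/12.10 = 283.42 K.
Converting, 283.42 K = 50.48°F.

50.5 °F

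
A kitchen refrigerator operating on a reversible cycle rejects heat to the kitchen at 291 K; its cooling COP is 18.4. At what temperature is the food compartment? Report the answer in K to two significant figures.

280 K

For a Carnot refrigerator COP_R = T_C/(T_H − T_C), so T_C = COP·T_H/(1 + COP).
With T_H = 291.00 K, T_C = 18.4 × 291.00/19.40 = 276.00 K.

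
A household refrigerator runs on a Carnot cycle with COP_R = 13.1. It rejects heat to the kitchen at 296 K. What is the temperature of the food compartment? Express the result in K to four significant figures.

275.0 K

For a Carnot refrigerator COP_R = T_C/(T_H − T_C), so T_C = COP·T_H/(1 + COP).
With T_H = 296.00 K, T_C = 13.1 × 296.00/14.10 = 275.01 K.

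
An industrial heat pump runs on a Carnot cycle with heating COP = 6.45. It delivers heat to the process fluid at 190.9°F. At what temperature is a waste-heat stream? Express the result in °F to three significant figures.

90.0 °F

COP_HP = T_H/(T_H − T_C) gives T_H − T_C = T_H/COP.
With T_H = 361.43 K, T_C = 361.43 × (1 − 1/6.45) = 305.39 K.
Converting, 305.39 K = 90.04°F.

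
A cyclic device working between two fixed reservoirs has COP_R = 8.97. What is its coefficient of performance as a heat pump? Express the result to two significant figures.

The first law on one cycle gives Q_H = Q_C + W, so Q_H/W = Q_C/W + 1.
COP_HP = COP_R + 1 = 8.97 + 1 = 9.97.

10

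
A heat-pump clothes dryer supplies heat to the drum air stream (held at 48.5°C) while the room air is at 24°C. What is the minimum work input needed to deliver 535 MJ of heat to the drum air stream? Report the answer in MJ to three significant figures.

In absolute terms T_C = 297.15 K and T_H = 321.65 K, so ΔT = 24.50 K.
The reversible limit is COP_HP = T_H/ΔT = 13.13, so W_min = Q_H/COP = Q_H·ΔT/T_H.
W_min = 535.0 × 24.50/321.65 = 40.75 MJ.

40.8 MJ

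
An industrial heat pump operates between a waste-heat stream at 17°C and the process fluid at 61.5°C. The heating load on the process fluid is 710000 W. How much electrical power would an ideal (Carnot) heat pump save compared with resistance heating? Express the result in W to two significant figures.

In absolute terms T_C = 290.15 K and T_H = 334.65 K, so ΔT = 44.50 K.
COP_Carnot = T_H/ΔT = 334.65/44.50 = 7.520.
Resistance heating needs Ẇ_res = Q̇_H = 710000 W; the reversible heat pump needs only Ẇ_hp = Q̇_H/COP = 94410 W.
Saving = 710000 − 94410 = 615600 W.

620000 W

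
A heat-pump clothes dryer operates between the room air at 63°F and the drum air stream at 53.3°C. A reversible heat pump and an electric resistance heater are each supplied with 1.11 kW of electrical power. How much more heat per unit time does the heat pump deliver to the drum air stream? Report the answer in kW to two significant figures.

8.9 kW

In absolute terms T_C = 290.37 K and T_H = 326.45 K, so ΔT = 36.08 K.
COP_Carnot = T_H/ΔT = 326.45/36.08 = 9.049.
The heat pump delivers Q̇_H = COP × Ẇ = 10.04 kW; the resistance heater delivers Ẇ = 1.110 kW.
Extra = (COP − 1)·Ẇ = 8.934 kW.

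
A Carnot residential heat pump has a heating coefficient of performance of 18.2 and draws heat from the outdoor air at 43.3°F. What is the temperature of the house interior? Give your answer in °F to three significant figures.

COP_HP = T_H/(T_H − T_C) rearranges to T_H = COP·T_C/(COP − 1).
With T_C = 279.43 K, T_H = 18.2 × 279.43/17.20 = 295.67 K.
Converting, 295.67 K = 72.54°F.

72.5 °F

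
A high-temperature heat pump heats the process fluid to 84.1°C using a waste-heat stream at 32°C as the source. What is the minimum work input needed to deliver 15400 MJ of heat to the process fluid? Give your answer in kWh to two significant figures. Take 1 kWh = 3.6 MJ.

In absolute terms T_C = 305.15 K and T_H = 357.25 K, so ΔT = 52.10 K.
The reversible limit is COP_HP = T_H/ΔT = 6.857, so W_min = Q_H/COP = Q_H·ΔT/T_H.
W_min = 15400 × 52.10/357.25 = 2246 MJ = 623.9 kWh.

620 kWh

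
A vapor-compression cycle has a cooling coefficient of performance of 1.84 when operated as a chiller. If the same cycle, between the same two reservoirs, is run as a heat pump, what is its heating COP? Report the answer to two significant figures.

The first law on one cycle gives Q_H = Q_C + W, so Q_H/W = Q_C/W + 1.
COP_HP = COP_R + 1 = 1.84 + 1 = 2.84.

2.8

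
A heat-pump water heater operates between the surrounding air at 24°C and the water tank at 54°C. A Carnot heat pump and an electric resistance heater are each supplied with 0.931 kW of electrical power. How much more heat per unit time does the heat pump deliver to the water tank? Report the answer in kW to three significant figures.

In absolute terms T_C = 297.15 K and T_H = 327.15 K, so ΔT = 30.00 K.
COP_Carnot = T_H/ΔT = 327.15/30.00 = 10.91.
The heat pump delivers Q̇_H = COP × Ẇ = 10.15 kW; the resistance heater delivers Ẇ = 0.9310 kW.
Extra = (COP − 1)·Ẇ = 9.222 kW.

9.22 kW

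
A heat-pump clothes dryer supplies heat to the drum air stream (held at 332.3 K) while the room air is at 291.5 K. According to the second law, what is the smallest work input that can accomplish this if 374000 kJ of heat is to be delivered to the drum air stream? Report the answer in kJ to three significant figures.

45900 kJ

The reservoir spacing is ΔT = 332.3 − 291.5 = 40.80 K.
The reversible limit is COP_HP = T_H/ΔT = 8.145, so W_min = Q_H/COP = Q_H·ΔT/T_H.
W_min = 374000 × 40.80/332.30 = 45920 kJ.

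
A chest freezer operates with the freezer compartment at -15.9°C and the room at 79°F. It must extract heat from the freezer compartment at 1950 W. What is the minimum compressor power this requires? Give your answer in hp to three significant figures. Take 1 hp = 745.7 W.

In absolute terms T_C = 257.25 K and T_H = 299.26 K, so ΔT = 42.01 K.
COP_Carnot = T_C/ΔT = 257.25/42.01 = 6.123.
Ẇ_min = Q̇/COP_Carnot = 1950/6.123 = 318.5 W = 0.4271 hp.

0.427 hp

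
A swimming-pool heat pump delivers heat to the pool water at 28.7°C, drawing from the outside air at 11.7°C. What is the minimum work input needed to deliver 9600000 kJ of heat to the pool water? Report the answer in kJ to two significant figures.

540000 kJ

In absolute terms T_C = 284.85 K and T_H = 301.85 K, so ΔT = 17.00 K.
The reversible limit is COP_HP = T_H/ΔT = 17.76, so W_min = Q_H/COP = Q_H·ΔT/T_H.
W_min = 9600000 × 17.00/301.85 = 540700 kJ.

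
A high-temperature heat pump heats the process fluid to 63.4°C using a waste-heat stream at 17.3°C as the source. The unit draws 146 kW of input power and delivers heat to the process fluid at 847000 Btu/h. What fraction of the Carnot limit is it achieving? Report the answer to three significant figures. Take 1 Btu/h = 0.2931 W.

Converting, Q̇_H = 847000 Btu/h = 248.3 kW, so COP_actual = Q̇_H/Ẇ = 248.3/146.0 = 1.700.
In absolute terms T_C = 290.45 K and T_H = 336.55 K, so ΔT = 46.10 K.
COP_Carnot = T_H/ΔT = 336.55/46.10 = 7.300.
η_II = COP_actual/COP_Carnot = 1.700/7.300 = 0.2329.

0.233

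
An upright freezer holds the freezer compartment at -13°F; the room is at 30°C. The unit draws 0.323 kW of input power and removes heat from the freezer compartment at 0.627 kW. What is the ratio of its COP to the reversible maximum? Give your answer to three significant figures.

0.430

COP_actual = Q̇_C/Ẇ = 0.6270/0.3230 = 1.941.
In absolute terms T_C = 248.15 K and T_H = 303.15 K, so ΔT = 55.00 K.
COP_Carnot = T_C/ΔT = 248.15/55.00 = 4.512.
η_II = COP_actual/COP_Carnot = 1.941/4.512 = 0.4302.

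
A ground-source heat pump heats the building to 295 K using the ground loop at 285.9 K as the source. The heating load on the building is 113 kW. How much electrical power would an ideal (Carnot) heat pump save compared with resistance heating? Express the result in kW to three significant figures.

110 kW

The reservoir spacing is ΔT = 295 − 285.9 = 9.100 K.
COP_Carnot = T_H/ΔT = 295.00/9.100 = 32.42.
Resistance heating needs Ẇ_res = Q̇_H = 113.0 kW; the reversible heat pump needs only Ẇ_hp = Q̇_H/COP = 3.486 kW.
Saving = 113.0 − 3.486 = 109.5 kW.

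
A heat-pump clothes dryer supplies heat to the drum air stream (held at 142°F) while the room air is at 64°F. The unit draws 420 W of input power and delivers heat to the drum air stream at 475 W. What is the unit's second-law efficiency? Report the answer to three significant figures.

COP_actual = Q̇_H/Ẇ = 475.0/420.0 = 1.131.
In absolute terms T_C = 290.93 K and T_H = 334.26 K, so ΔT = 43.33 K.
COP_Carnot = T_H/ΔT = 334.26/43.33 = 7.714.
η_II = COP_actual/COP_Carnot = 1.131/7.714 = 0.1466.

0.147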